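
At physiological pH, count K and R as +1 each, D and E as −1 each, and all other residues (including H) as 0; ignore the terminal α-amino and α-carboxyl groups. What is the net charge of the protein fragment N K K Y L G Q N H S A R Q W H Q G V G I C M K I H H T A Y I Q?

+4

Positive (K, R): K2, K3, R12, K23 → +4.
Negative (D, E): none → −0.
Net charge = (+4) + (−0) = +4.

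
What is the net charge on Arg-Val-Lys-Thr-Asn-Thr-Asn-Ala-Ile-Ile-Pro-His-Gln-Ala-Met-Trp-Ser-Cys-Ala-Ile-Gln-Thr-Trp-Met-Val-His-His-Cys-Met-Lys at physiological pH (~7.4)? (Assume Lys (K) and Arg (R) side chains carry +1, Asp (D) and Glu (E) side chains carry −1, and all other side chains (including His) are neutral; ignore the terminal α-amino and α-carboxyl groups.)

+3

Positive (K, R): Arg1, Lys3, Lys30 → +3.
Negative (D, E): none → −0.
Net charge = (+3) + (−0) = +3.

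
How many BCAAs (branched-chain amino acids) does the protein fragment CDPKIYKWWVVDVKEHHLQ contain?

5

Valine (V), leucine (L), and isoleucine (I) are the branched-chain amino acids.
Matching residues: I5, V10, V11, V13, L18.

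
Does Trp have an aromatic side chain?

The aromatic amino acids are Phe (F, benzyl), Trp (W, indole), and Tyr (Y, phenol).
Tryptophan is in this group.

Yes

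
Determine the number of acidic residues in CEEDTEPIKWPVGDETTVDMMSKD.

The acidic residues are Asp (D) and Glu (E), whose side chains end in a carboxylate group.
Matching residues: E2, E3, D4, E6, D14, E15, D19, D24.

8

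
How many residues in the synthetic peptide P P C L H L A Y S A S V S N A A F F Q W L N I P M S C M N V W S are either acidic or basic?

Acidic: D, E. Basic: H, K, R.
Acidic residues here: none (0).
Basic residues here: H5 (1).
The two groups share no amino acid, so total = 0 + 1 = 1.

1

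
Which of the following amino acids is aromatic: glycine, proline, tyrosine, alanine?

tyrosine

The aromatic amino acids are Phe (F, benzyl), Trp (W, indole), and Tyr (Y, phenol).
Of the listed options, only tyrosine belongs to this group.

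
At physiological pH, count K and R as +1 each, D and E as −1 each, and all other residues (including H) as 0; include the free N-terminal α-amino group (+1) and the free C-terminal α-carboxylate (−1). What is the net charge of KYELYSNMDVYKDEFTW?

-2

Positive (K, R): K1, K12 → +2.
Negative (D, E): E3, D9, D13, E14 → −4.
The N-terminus (+1) and C-terminus (−1) cancel.
Net charge = (+2) + (−4) = −2.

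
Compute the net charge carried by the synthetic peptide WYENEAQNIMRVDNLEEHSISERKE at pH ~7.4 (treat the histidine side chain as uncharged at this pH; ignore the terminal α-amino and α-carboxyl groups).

At pH ~7.4 the Lys and Arg side chains are protonated (+1), the Asp and Glu side chains are deprotonated (−1), and with His taken as neutral all other side chains carry no charge.
Positive (K, R): R11, R23, K24 → +3.
Negative (D, E): E3, E5, D13, E16, E17, E22, E25 → −7.
Net charge = (+3) + (−7) = −4.

-4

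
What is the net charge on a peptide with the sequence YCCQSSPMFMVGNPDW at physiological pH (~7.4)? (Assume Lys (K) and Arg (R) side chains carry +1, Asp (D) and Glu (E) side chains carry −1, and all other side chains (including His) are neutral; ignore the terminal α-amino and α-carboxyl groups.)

-1

Positive (K, R): none → +0.
Negative (D, E): D15 → −1.
Net charge = (+0) + (−1) = −1.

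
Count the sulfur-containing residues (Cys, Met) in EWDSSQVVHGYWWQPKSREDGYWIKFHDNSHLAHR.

None of the 35 residues belong to this group.

0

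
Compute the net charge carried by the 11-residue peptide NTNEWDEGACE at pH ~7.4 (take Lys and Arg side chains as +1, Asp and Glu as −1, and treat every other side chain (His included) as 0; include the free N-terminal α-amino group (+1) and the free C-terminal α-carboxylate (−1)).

-4

Positive (K, R): none → +0.
Negative (D, E): E4, D6, E7, E11 → −4.
The N-terminus (+1) and C-terminus (−1) cancel.
Net charge = (+0) + (−4) = −4.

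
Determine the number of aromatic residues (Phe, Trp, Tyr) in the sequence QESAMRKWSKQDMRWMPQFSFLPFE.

5

Matching residues: W8, W15, F19, F21, F24.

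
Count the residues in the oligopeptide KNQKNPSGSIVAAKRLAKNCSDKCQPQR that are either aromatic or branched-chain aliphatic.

3

Aromatic: F, W, Y. Branched-chain aliphatic: I, L, V.
Aromatic residues here: none (0).
Branched-chain aliphatic residues here: I10, V11, L16 (3).
The two groups share no amino acid, so total = 0 + 3 = 3.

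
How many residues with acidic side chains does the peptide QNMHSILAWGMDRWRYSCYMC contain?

1

The acidic residues are Asp (D) and Glu (E), whose side chains end in a carboxylate group.
Matching residues: D12.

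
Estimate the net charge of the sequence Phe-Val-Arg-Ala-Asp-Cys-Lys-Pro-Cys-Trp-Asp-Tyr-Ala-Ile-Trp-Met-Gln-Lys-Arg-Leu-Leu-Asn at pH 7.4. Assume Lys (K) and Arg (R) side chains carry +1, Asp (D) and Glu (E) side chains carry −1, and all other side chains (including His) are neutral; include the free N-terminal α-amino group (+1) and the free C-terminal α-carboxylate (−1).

Positive (K, R): Arg3, Lys7, Lys18, Arg19 → +4.
Negative (D, E): Asp5, Asp11 → −2.
The N-terminus (+1) and C-terminus (−1) cancel.
Net charge = (+4) + (−2) = +2.

+2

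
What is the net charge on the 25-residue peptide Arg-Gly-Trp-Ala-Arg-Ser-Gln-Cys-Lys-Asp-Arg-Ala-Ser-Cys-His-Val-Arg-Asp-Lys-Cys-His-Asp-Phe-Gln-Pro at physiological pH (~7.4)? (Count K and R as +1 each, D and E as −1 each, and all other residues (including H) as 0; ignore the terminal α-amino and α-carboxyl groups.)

Positive (K, R): Arg1, Arg5, Lys9, Arg11, Arg17, Lys19 → +6.
Negative (D, E): Asp10, Asp18, Asp22 → −3.
Net charge = (+6) + (−3) = +3.

+3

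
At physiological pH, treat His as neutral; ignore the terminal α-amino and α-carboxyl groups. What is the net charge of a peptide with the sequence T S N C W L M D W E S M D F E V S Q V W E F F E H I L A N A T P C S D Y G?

At pH ~7.4 the Lys and Arg side chains are protonated (+1), the Asp and Glu side chains are deprotonated (−1), and with His taken as neutral all other side chains carry no charge.
Positive (K, R): none → +0.
Negative (D, E): D8, E10, D13, E15, E21, E24, D35 → −7.
Net charge = (+0) + (−7) = −7.

-7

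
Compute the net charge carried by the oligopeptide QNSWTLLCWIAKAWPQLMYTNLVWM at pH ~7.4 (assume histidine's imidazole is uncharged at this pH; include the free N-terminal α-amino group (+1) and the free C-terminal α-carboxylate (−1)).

The side chains ionized at physiological pH are Lys/Arg (+1) and Asp/Glu (−1); with His treated as neutral, nothing else contributes.
Positive (K, R): K12 → +1.
Negative (D, E): none → −0.
The N-terminus (+1) and C-terminus (−1) cancel.
Net charge = (+1) + (−0) = +1.

+1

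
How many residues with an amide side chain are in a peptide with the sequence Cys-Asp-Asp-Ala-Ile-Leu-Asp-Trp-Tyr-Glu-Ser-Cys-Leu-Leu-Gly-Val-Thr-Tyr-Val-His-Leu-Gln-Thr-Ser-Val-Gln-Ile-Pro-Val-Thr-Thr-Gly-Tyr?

2

Only N (asparagine) and Q (glutamine) carry a side-chain carboxamide.
Matching residues: Gln22, Gln26.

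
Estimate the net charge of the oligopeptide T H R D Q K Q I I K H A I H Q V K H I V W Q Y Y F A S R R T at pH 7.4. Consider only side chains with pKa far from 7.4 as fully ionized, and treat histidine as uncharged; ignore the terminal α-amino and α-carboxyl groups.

+5

Near pH 7.4, K and R contribute +1 each, D and E contribute −1 each, and every other side chain (His included, as stated) is uncharged.
Positive (K, R): R3, K6, K10, K17, R28, R29 → +6.
Negative (D, E): D4 → −1.
Net charge = (+6) + (−1) = +5.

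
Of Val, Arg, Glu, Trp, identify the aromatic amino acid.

Trp

F, W, and Y each carry an aromatic ring on the side chain.
Of the listed options, only Trp belongs to this group.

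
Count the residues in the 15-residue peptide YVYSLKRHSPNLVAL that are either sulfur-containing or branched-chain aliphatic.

Sulfur-containing: C, M. Branched-chain aliphatic: I, L, V.
Sulfur-containing residues here: none (0).
Branched-chain aliphatic residues here: V2, L5, L12, V13, L15 (5).
The two groups share no amino acid, so total = 0 + 5 = 5.

5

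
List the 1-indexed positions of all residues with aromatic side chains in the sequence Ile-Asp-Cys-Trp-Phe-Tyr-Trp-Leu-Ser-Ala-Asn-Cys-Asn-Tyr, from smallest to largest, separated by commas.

4, 5, 6, 7, 14

Phenylalanine (F), tryptophan (W), and tyrosine (Y) have aromatic ring side chains.
Matching residues: Trp4, Phe5, Tyr6, Trp7, Tyr14.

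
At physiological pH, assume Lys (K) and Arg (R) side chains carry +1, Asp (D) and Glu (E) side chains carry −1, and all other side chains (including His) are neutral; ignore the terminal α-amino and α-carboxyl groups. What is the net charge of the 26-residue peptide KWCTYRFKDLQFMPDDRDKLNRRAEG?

+2

Positive (K, R): K1, R6, K8, R17, K19, R22, R23 → +7.
Negative (D, E): D9, D15, D16, D18, E25 → −5.
Net charge = (+7) + (−5) = +2.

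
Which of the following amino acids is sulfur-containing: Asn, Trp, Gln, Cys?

The sulfur-bearing residues are cysteine (–SH) and methionine (–S–CH₃).
Of the listed options, only Cys belongs to this group.

Cys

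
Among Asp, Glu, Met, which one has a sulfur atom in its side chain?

Met

The sulfur-bearing residues are cysteine (–SH) and methionine (–S–CH₃).
Of the listed options, only Met belongs to this group.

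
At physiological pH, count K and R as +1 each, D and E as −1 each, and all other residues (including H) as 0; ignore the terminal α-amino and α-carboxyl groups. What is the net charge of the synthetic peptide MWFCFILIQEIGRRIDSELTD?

Positive (K, R): R13, R14 → +2.
Negative (D, E): E10, D16, E18, D21 → −4.
Net charge = (+2) + (−4) = −2.

-2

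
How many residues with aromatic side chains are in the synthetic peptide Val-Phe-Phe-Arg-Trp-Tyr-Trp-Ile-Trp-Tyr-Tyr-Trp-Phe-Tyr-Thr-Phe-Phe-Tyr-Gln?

14

The aromatic amino acids are Phe (F, benzyl), Trp (W, indole), and Tyr (Y, phenol).
Matching residues: Phe2, Phe3, Trp5, Tyr6, Trp7, Trp9, Tyr10, Tyr11, Trp12, Phe13, Tyr14, Phe16, Phe17, Tyr18.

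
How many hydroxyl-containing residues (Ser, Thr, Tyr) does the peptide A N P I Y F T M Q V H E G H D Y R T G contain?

Matching residues: Y5, T7, Y16, T18.

4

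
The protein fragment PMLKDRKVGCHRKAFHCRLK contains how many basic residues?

Lysine (K), arginine (R), and histidine (H) have basic, nitrogen-containing side chains.
Matching residues: K4, R6, K7, H11, R12, K13, H16, R18, K20.

9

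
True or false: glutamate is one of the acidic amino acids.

The acidic residues are Asp (D) and Glu (E), whose side chains end in a carboxylate group.
Glutamate is in this group.

True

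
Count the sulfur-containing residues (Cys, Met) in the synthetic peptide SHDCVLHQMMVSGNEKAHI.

3

Matching residues: C4, M9, M10.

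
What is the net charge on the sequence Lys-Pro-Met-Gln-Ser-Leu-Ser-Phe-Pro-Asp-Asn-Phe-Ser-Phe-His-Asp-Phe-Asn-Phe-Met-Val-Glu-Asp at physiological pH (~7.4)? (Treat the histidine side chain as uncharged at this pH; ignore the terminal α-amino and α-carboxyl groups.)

At pH ~7.4 the Lys and Arg side chains are protonated (+1), the Asp and Glu side chains are deprotonated (−1), and with His taken as neutral all other side chains carry no charge.
Positive (K, R): Lys1 → +1.
Negative (D, E): Asp10, Asp16, Glu22, Asp23 → −4.
Net charge = (+1) + (−4) = −3.

-3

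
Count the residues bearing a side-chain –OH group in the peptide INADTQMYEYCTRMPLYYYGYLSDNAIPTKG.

10

The –OH-bearing residues are Ser, Thr (aliphatic alcohols), and Tyr (phenol).
Matching residues: T5, Y8, Y10, T12, Y17, Y18, Y19, Y21, S23, T29.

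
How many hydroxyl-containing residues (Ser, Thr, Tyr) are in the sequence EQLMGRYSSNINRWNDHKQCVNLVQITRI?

4

Matching residues: Y7, S8, S9, T27.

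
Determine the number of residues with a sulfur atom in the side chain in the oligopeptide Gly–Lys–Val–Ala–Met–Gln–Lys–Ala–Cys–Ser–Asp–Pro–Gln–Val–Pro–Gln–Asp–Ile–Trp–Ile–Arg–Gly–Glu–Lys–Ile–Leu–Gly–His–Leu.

Cysteine (C, thiol) and methionine (M, thioether) are the two sulfur-containing amino acids.
Matching residues: Met5, Cys9.

2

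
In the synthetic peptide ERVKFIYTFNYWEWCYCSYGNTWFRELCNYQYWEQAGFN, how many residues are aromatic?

Phenylalanine (F), tryptophan (W), and tyrosine (Y) have aromatic ring side chains.
Matching residues: F5, Y7, F9, Y11, W12, W14, Y16, Y19, W23, F24, Y30, Y32, W33, F38.

14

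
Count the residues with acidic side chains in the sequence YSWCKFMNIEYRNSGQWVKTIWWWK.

Only D (aspartate) and E (glutamate) carry a side-chain carboxylic acid.
Matching residues: E10.

1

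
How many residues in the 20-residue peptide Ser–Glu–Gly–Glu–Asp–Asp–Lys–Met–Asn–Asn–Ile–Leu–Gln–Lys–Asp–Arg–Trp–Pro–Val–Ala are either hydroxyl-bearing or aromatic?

2

Hydroxyl-bearing: S, T, Y. Aromatic: F, W, Y.
Hydroxyl-bearing residues here: Ser1 (1).
Aromatic residues here: Trp17 (1).
(Y belongs to both groups, but none appear in this sequence.) Total = 1 + 1 = 2.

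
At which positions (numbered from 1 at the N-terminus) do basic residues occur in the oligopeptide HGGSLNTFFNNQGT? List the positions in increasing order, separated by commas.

The basic amino acids are Lys (K), Arg (R), and His (H).
Matching residues: H1.

1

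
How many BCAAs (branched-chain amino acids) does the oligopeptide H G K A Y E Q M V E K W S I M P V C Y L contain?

4

V, L, and I make up the branched-chain aliphatic group.
Matching residues: V9, I14, V17, L20.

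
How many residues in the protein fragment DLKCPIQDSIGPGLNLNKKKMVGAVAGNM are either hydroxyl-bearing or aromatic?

Hydroxyl-bearing: S, T, Y. Aromatic: F, W, Y.
Hydroxyl-bearing residues here: S9 (1).
Aromatic residues here: none (0).
(Y belongs to both groups, but none appear in this sequence.) Total = 1 + 0 = 1.

1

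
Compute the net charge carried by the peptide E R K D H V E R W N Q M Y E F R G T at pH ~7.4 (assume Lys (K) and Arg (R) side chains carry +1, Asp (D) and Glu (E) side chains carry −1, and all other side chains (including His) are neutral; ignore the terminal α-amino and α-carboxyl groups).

Positive (K, R): R2, K3, R8, R16 → +4.
Negative (D, E): E1, D4, E7, E14 → −4.
Net charge = (+4) + (−4) = 0.

0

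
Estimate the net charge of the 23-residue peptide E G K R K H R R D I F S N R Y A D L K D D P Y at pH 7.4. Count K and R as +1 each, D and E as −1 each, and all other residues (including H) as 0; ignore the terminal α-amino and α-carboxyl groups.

+2

Positive (K, R): K3, R4, K5, R7, R8, R14, K19 → +7.
Negative (D, E): E1, D9, D17, D20, D21 → −5.
Net charge = (+7) + (−5) = +2.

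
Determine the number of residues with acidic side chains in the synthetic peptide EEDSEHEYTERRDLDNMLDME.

The acidic residues are Asp (D) and Glu (E), whose side chains end in a carboxylate group.
Matching residues: E1, E2, D3, E5, E7, E10, D13, D15, D19, E21.

10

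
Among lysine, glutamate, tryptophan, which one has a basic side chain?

Lysine (K), arginine (R), and histidine (H) have basic, nitrogen-containing side chains.
Of the listed options, only lysine belongs to this group.

lysine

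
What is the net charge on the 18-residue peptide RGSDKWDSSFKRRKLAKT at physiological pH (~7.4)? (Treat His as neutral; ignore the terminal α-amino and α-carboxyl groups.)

Near pH 7.4, K and R contribute +1 each, D and E contribute −1 each, and every other side chain (His included, as stated) is uncharged.
Positive (K, R): R1, K5, K11, R12, R13, K14, K17 → +7.
Negative (D, E): D4, D7 → −2.
Net charge = (+7) + (−2) = +5.

+5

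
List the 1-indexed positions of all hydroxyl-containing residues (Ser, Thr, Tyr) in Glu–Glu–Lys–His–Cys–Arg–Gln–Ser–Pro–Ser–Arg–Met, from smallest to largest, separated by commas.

8, 10

Matching residues: Ser8, Ser10.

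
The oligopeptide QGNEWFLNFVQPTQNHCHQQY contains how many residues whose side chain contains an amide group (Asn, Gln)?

Matching residues: Q1, N3, N8, Q11, Q14, N15, Q19, Q20.

8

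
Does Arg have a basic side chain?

Yes

K, R, and H are the three residues with basic side chains (ε-amine, guanidinium, and imidazole respectively).
Arginine is in this group.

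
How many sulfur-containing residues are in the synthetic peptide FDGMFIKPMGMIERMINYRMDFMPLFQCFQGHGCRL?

Only Cys (C) and Met (M) have a sulfur atom in the side chain.
Matching residues: M4, M9, M11, M15, M20, M23, C28, C34.

8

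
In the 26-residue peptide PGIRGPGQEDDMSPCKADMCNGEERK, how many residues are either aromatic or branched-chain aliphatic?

Aromatic: F, W, Y. Branched-chain aliphatic: I, L, V.
Aromatic residues here: none (0).
Branched-chain aliphatic residues here: I3 (1).
The two groups share no amino acid, so total = 0 + 1 = 1.

1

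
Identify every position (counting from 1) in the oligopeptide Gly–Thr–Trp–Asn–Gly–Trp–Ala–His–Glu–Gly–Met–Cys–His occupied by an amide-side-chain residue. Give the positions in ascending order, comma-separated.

The amide-side-chain residues are Asn (N) and Gln (Q).
Matching residues: Asn4.

4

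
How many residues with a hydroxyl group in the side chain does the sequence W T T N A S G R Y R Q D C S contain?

5

The –OH-bearing residues are Ser, Thr (aliphatic alcohols), and Tyr (phenol).
Matching residues: T2, T3, S6, Y9, S14.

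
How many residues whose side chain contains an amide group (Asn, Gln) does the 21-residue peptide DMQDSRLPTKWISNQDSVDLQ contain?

Matching residues: Q3, N14, Q15, Q21.

4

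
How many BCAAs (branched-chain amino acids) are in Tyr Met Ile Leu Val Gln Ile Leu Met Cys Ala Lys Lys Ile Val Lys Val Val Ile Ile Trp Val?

12

Valine (V), leucine (L), and isoleucine (I) are the branched-chain amino acids.
Matching residues: Ile3, Leu4, Val5, Ile7, Leu8, Ile14, Val15, Val17, Val18, Ile19, Ile20, Val22.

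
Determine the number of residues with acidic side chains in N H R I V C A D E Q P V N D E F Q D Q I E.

6

Only D (aspartate) and E (glutamate) carry a side-chain carboxylic acid.
Matching residues: D8, E9, D14, E15, D18, E21.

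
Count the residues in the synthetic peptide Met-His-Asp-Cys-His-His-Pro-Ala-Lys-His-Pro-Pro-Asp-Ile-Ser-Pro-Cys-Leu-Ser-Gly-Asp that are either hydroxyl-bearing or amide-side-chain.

2

Hydroxyl-bearing: S, T, Y. Amide-side-chain: N, Q.
Hydroxyl-bearing residues here: Ser15, Ser19 (2).
Amide-side-chain residues here: none (0).
The two groups share no amino acid, so total = 2 + 0 = 2.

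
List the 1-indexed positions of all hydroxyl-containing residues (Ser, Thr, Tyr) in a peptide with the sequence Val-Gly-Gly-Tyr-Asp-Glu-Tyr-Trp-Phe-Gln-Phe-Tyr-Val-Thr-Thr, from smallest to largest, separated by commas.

4, 7, 12, 14, 15

Matching residues: Tyr4, Tyr7, Tyr12, Thr14, Thr15.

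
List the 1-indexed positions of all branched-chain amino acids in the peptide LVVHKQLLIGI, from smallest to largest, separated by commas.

The BCAAs are Val, Leu, and Ile — aliphatic side chains with a branch point.
Matching residues: L1, V2, V3, L7, L8, I9, I11.

1, 2, 3, 7, 8, 9, 11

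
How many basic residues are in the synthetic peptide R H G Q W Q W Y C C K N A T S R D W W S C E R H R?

7

K, R, and H are the three residues with basic side chains (ε-amine, guanidinium, and imidazole respectively).
Matching residues: R1, H2, K11, R16, R23, H24, R25.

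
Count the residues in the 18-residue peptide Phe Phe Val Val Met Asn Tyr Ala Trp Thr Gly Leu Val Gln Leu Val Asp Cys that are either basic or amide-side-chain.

2

Basic: H, K, R. Amide-side-chain: N, Q.
Basic residues here: none (0).
Amide-side-chain residues here: Asn6, Gln14 (2).
The two groups share no amino acid, so total = 0 + 2 = 2.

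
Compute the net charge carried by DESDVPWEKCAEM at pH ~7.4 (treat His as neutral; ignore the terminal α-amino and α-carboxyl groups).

The side chains ionized at physiological pH are Lys/Arg (+1) and Asp/Glu (−1); with His treated as neutral, nothing else contributes.
Positive (K, R): K9 → +1.
Negative (D, E): D1, E2, D4, E8, E12 → −5.
Net charge = (+1) + (−5) = −4.

-4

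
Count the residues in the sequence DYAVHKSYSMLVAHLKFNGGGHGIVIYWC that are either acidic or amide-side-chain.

Acidic: D, E. Amide-side-chain: N, Q.
Acidic residues here: D1 (1).
Amide-side-chain residues here: N18 (1).
The two groups share no amino acid, so total = 1 + 1 = 2.

2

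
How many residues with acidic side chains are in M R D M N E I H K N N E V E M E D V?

6

The acidic residues are Asp (D) and Glu (E), whose side chains end in a carboxylate group.
Matching residues: D3, E6, E12, E14, E16, D17.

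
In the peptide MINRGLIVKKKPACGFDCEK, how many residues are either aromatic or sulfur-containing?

4

Aromatic: F, W, Y. Sulfur-containing: C, M.
Aromatic residues here: F16 (1).
Sulfur-containing residues here: M1, C14, C18 (3).
The two groups share no amino acid, so total = 1 + 3 = 4.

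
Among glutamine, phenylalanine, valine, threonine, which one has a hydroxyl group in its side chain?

threonine

The –OH-bearing residues are Ser, Thr (aliphatic alcohols), and Tyr (phenol).
Of the listed options, only threonine belongs to this group.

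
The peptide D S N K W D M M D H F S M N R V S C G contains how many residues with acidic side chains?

3

The acidic residues are Asp (D) and Glu (E), whose side chains end in a carboxylate group.
Matching residues: D1, D6, D9.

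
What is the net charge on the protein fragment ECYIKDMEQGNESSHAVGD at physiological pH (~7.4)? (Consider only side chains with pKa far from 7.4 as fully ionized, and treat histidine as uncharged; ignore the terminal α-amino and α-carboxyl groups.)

The side chains ionized at physiological pH are Lys/Arg (+1) and Asp/Glu (−1); with His treated as neutral, nothing else contributes.
Positive (K, R): K5 → +1.
Negative (D, E): E1, D6, E8, E12, D19 → −5.
Net charge = (+1) + (−5) = −4.

-4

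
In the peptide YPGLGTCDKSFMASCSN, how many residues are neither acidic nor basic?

15

Acidic: D, E. Basic: K, R, H. All other residues are neither.
Matching residues: Y1, P2, G3, L4, G5, T6, C7, S10, F11, M12, A13, S14, C15, S16, N17.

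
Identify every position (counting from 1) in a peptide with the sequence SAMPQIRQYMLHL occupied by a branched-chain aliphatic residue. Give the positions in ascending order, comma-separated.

Valine (V), leucine (L), and isoleucine (I) are the branched-chain amino acids.
Matching residues: I6, L11, L13.

6, 11, 13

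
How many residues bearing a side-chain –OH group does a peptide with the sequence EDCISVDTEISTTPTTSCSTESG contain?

The –OH-bearing residues are Ser, Thr (aliphatic alcohols), and Tyr (phenol).
Matching residues: S5, T8, S11, T12, T13, T15, T16, S17, S19, T20, S22.

11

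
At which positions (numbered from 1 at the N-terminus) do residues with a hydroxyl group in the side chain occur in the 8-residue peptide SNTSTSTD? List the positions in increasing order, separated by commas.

Serine (S), threonine (T), and tyrosine (Y) each carry a hydroxyl group on the side chain.
Matching residues: S1, T3, S4, T5, S6, T7.

1, 3, 4, 5, 6, 7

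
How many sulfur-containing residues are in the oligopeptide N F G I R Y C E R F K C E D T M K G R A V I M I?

4

Only Cys (C) and Met (M) have a sulfur atom in the side chain.
Matching residues: C7, C12, M16, M23.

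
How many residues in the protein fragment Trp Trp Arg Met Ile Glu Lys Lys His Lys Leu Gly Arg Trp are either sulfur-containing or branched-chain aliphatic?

Sulfur-containing: C, M. Branched-chain aliphatic: I, L, V.
Sulfur-containing residues here: Met4 (1).
Branched-chain aliphatic residues here: Ile5, Leu11 (2).
The two groups share no amino acid, so total = 1 + 2 = 3.

3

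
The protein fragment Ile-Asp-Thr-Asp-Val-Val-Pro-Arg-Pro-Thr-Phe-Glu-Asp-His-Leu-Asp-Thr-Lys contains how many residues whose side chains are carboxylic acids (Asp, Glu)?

Matching residues: Asp2, Asp4, Glu12, Asp13, Asp16.

5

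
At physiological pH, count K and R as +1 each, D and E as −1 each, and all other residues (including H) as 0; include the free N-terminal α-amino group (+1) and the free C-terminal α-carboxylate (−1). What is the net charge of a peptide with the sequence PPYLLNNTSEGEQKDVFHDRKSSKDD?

-2

Positive (K, R): K14, R20, K21, K24 → +4.
Negative (D, E): E10, E12, D15, D19, D25, D26 → −6.
The N-terminus (+1) and C-terminus (−1) cancel.
Net charge = (+4) + (−6) = −2.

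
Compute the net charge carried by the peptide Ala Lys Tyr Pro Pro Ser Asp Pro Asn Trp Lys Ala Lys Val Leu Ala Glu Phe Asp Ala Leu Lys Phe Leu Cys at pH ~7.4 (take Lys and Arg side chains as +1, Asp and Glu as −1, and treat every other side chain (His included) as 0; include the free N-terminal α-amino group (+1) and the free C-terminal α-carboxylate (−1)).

+1

Positive (K, R): Lys2, Lys11, Lys13, Lys22 → +4.
Negative (D, E): Asp7, Glu17, Asp19 → −3.
The N-terminus (+1) and C-terminus (−1) cancel.
Net charge = (+4) + (−3) = +1.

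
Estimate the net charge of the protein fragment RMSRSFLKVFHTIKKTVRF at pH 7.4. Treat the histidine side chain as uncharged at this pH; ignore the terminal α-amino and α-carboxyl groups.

At pH ~7.4 the Lys and Arg side chains are protonated (+1), the Asp and Glu side chains are deprotonated (−1), and with His taken as neutral all other side chains carry no charge.
Positive (K, R): R1, R4, K8, K14, K15, R18 → +6.
Negative (D, E): none → −0.
Net charge = (+6) + (−0) = +6.

+6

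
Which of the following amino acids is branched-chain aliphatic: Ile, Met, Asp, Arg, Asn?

Ile

The BCAAs are Val, Leu, and Ile — aliphatic side chains with a branch point.
Of the listed options, only Ile belongs to this group.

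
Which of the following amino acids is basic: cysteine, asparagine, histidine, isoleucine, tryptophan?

K, R, and H are the three residues with basic side chains (ε-amine, guanidinium, and imidazole respectively).
Of the listed options, only histidine belongs to this group.

histidine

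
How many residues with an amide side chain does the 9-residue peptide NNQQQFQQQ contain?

Asparagine (N) and glutamine (Q) have uncharged amide side chains.
Matching residues: N1, N2, Q3, Q4, Q5, Q7, Q8, Q9.

8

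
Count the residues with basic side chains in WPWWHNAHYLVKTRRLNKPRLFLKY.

Lysine (K), arginine (R), and histidine (H) have basic, nitrogen-containing side chains.
Matching residues: H5, H8, K12, R14, R15, K18, R20, K24.

8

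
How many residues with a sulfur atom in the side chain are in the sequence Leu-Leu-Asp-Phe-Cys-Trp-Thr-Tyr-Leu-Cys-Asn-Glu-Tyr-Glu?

Cysteine (C, thiol) and methionine (M, thioether) are the two sulfur-containing amino acids.
Matching residues: Cys5, Cys10.

2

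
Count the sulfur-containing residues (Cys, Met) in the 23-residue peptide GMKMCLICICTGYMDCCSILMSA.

Matching residues: M2, M4, C5, C8, C10, M14, C16, C17, M21.

9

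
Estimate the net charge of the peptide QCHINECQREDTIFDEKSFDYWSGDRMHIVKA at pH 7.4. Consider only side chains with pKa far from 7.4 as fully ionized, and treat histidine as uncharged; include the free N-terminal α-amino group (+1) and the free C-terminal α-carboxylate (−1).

-3

Near pH 7.4, K and R contribute +1 each, D and E contribute −1 each, and every other side chain (His included, as stated) is uncharged.
Positive (K, R): R9, K17, R26, K31 → +4.
Negative (D, E): E6, E10, D11, D15, E16, D20, D25 → −7.
The N-terminus (+1) and C-terminus (−1) cancel.
Net charge = (+4) + (−7) = −3.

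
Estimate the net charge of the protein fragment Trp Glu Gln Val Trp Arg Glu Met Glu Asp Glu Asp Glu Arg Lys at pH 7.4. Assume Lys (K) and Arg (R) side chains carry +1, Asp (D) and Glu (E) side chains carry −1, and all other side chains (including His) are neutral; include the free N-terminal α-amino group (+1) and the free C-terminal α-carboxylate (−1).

Positive (K, R): Arg6, Arg14, Lys15 → +3.
Negative (D, E): Glu2, Glu7, Glu9, Asp10, Glu11, Asp12, Glu13 → −7.
The N-terminus (+1) and C-terminus (−1) cancel.
Net charge = (+3) + (−7) = −4.

-4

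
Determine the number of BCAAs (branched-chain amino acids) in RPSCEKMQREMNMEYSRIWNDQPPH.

1

V, L, and I make up the branched-chain aliphatic group.
Matching residues: I18.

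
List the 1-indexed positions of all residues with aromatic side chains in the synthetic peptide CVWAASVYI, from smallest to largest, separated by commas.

Phenylalanine (F), tryptophan (W), and tyrosine (Y) have aromatic ring side chains.
Matching residues: W3, Y8.

3, 8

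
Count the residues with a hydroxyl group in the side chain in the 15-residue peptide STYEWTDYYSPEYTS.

S, T, and Y are the three residues with a side-chain hydroxyl.
Matching residues: S1, T2, Y3, T6, Y8, Y9, S10, Y13, T14, S15.

10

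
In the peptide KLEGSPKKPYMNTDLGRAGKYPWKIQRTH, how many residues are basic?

8

The basic amino acids are Lys (K), Arg (R), and His (H).
Matching residues: K1, K7, K8, R17, K20, K24, R27, H29.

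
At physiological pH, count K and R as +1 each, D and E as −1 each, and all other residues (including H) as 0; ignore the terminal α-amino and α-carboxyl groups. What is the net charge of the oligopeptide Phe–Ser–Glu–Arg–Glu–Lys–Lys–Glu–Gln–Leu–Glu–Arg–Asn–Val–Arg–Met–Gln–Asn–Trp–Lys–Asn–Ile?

Positive (K, R): Arg4, Lys6, Lys7, Arg12, Arg15, Lys20 → +6.
Negative (D, E): Glu3, Glu5, Glu8, Glu11 → −4.
Net charge = (+6) + (−4) = +2.

+2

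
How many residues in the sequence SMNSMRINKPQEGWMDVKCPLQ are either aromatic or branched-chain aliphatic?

4

Aromatic: F, W, Y. Branched-chain aliphatic: I, L, V.
Aromatic residues here: W14 (1).
Branched-chain aliphatic residues here: I7, V17, L21 (3).
The two groups share no amino acid, so total = 1 + 3 = 4.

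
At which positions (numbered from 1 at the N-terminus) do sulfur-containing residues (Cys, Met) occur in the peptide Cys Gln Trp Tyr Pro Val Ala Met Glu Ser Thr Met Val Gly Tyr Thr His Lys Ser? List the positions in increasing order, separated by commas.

Matching residues: Cys1, Met8, Met12.

1, 8, 12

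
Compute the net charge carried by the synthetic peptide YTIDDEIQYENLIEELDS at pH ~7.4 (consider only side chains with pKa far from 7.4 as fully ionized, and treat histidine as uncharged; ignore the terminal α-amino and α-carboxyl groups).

-7

The side chains ionized at physiological pH are Lys/Arg (+1) and Asp/Glu (−1); with His treated as neutral, nothing else contributes.
Positive (K, R): none → +0.
Negative (D, E): D4, D5, E6, E10, E14, E15, D17 → −7.
Net charge = (+0) + (−7) = −7.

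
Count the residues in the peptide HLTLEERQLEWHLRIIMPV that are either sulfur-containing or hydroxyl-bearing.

Sulfur-containing: C, M. Hydroxyl-bearing: S, T, Y.
Sulfur-containing residues here: M17 (1).
Hydroxyl-bearing residues here: T3 (1).
The two groups share no amino acid, so total = 1 + 1 = 2.

2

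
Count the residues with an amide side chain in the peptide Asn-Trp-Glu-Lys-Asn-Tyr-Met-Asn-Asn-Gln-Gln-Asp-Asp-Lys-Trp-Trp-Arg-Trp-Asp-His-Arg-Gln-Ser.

The amide-side-chain residues are Asn (N) and Gln (Q).
Matching residues: Asn1, Asn5, Asn8, Asn9, Gln10, Gln11, Gln22.

7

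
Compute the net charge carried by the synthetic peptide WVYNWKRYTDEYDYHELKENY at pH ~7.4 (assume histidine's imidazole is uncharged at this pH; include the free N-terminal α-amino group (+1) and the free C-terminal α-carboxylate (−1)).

Near pH 7.4, K and R contribute +1 each, D and E contribute −1 each, and every other side chain (His included, as stated) is uncharged.
Positive (K, R): K6, R7, K18 → +3.
Negative (D, E): D10, E11, D13, E16, E19 → −5.
The N-terminus (+1) and C-terminus (−1) cancel.
Net charge = (+3) + (−5) = −2.

-2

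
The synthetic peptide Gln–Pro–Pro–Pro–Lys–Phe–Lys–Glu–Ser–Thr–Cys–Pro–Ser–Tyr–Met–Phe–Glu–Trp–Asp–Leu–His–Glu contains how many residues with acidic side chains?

4

Aspartate (D) and glutamate (E) have carboxylic-acid side chains and are the acidic amino acids.
Matching residues: Glu8, Glu17, Asp19, Glu22.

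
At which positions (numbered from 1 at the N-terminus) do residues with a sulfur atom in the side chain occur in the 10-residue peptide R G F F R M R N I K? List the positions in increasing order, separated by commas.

Only Cys (C) and Met (M) have a sulfur atom in the side chain.
Matching residues: M6.

6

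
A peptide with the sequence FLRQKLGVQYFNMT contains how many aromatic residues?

3

Phenylalanine (F), tryptophan (W), and tyrosine (Y) have aromatic ring side chains.
Matching residues: F1, Y10, F11.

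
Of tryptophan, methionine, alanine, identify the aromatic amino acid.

tryptophan

The aromatic amino acids are Phe (F, benzyl), Trp (W, indole), and Tyr (Y, phenol).
Of the listed options, only tryptophan belongs to this group.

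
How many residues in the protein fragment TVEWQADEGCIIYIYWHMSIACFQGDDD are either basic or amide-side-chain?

3

Basic: H, K, R. Amide-side-chain: N, Q.
Basic residues here: H17 (1).
Amide-side-chain residues here: Q5, Q24 (2).
The two groups share no amino acid, so total = 1 + 2 = 3.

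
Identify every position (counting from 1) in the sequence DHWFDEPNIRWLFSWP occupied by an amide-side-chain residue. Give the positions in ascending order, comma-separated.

Asparagine (N) and glutamine (Q) have uncharged amide side chains.
Matching residues: N8.

8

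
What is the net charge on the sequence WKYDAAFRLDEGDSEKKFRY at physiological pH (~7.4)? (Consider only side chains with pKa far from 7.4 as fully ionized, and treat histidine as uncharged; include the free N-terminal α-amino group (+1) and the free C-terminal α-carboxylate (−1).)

0

The side chains ionized at physiological pH are Lys/Arg (+1) and Asp/Glu (−1); with His treated as neutral, nothing else contributes.
Positive (K, R): K2, R8, K16, K17, R19 → +5.
Negative (D, E): D4, D10, E11, D13, E15 → −5.
The N-terminus (+1) and C-terminus (−1) cancel.
Net charge = (+5) + (−5) = 0.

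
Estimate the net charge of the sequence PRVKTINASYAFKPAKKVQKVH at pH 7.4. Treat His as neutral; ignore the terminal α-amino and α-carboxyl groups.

The side chains ionized at physiological pH are Lys/Arg (+1) and Asp/Glu (−1); with His treated as neutral, nothing else contributes.
Positive (K, R): R2, K4, K13, K16, K17, K20 → +6.
Negative (D, E): none → −0.
Net charge = (+6) + (−0) = +6.

+6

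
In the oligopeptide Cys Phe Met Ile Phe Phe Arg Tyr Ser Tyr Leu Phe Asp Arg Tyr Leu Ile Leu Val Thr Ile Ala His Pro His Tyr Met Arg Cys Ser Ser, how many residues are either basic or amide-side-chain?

5

Basic: H, K, R. Amide-side-chain: N, Q.
Basic residues here: Arg7, Arg14, His23, His25, Arg28 (5).
Amide-side-chain residues here: none (0).
The two groups share no amino acid, so total = 5 + 0 = 5.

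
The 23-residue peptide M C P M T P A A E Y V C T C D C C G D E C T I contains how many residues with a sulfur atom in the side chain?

8

Only Cys (C) and Met (M) have a sulfur atom in the side chain.
Matching residues: M1, C2, M4, C12, C14, C16, C17, C21.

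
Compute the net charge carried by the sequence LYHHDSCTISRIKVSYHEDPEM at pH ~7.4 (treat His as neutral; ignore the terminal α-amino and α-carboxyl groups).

At pH ~7.4 the Lys and Arg side chains are protonated (+1), the Asp and Glu side chains are deprotonated (−1), and with His taken as neutral all other side chains carry no charge.
Positive (K, R): R11, K13 → +2.
Negative (D, E): D5, E18, D19, E21 → −4.
Net charge = (+2) + (−4) = −2.

-2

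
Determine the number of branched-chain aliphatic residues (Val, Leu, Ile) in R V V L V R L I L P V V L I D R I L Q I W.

14

Matching residues: V2, V3, L4, V5, L7, I8, L9, V11, V12, L13, I14, I17, L18, I20.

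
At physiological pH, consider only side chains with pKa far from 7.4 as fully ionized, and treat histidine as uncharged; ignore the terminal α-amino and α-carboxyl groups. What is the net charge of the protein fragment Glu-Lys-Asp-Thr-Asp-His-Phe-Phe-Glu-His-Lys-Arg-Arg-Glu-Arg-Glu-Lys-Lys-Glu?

Near pH 7.4, K and R contribute +1 each, D and E contribute −1 each, and every other side chain (His included, as stated) is uncharged.
Positive (K, R): Lys2, Lys11, Arg12, Arg13, Arg15, Lys17, Lys18 → +7.
Negative (D, E): Glu1, Asp3, Asp5, Glu9, Glu14, Glu16, Glu19 → −7.
Net charge = (+7) + (−7) = 0.

0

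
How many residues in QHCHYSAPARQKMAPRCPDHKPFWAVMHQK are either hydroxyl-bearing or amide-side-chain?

Hydroxyl-bearing: S, T, Y. Amide-side-chain: N, Q.
Hydroxyl-bearing residues here: Y5, S6 (2).
Amide-side-chain residues here: Q1, Q11, Q29 (3).
The two groups share no amino acid, so total = 2 + 3 = 5.

5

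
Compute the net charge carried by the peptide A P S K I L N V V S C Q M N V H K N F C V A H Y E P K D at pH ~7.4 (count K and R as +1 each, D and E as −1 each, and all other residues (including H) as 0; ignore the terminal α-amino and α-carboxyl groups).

Positive (K, R): K4, K17, K27 → +3.
Negative (D, E): E25, D28 → −2.
Net charge = (+3) + (−2) = +1.

+1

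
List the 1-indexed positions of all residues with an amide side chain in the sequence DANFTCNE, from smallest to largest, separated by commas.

3, 7

The amide-side-chain residues are Asn (N) and Gln (Q).
Matching residues: N3, N7.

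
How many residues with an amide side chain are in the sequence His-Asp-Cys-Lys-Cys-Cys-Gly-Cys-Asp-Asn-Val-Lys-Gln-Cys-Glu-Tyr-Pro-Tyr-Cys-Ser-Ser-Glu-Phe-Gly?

Only N (asparagine) and Q (glutamine) carry a side-chain carboxamide.
Matching residues: Asn10, Gln13.

2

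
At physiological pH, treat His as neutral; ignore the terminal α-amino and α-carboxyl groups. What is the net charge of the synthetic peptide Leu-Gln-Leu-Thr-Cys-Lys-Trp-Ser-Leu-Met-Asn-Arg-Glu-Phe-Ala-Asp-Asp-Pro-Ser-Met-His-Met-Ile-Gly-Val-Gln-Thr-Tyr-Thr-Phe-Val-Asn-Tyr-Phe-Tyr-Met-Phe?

At pH ~7.4 the Lys and Arg side chains are protonated (+1), the Asp and Glu side chains are deprotonated (−1), and with His taken as neutral all other side chains carry no charge.
Positive (K, R): Lys6, Arg12 → +2.
Negative (D, E): Glu13, Asp16, Asp17 → −3.
Net charge = (+2) + (−3) = −1.

-1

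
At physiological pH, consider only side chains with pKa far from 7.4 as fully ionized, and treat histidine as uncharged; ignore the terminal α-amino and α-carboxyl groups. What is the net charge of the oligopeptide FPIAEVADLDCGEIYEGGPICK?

The side chains ionized at physiological pH are Lys/Arg (+1) and Asp/Glu (−1); with His treated as neutral, nothing else contributes.
Positive (K, R): K22 → +1.
Negative (D, E): E5, D8, D10, E13, E16 → −5.
Net charge = (+1) + (−5) = −4.

-4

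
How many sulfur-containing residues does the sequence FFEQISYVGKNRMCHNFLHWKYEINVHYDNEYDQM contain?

3

Only Cys (C) and Met (M) have a sulfur atom in the side chain.
Matching residues: M13, C14, M35.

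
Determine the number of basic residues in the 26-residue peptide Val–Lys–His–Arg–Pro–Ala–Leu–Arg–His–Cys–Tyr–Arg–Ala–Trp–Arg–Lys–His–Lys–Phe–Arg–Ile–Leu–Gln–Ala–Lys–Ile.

12

The basic amino acids are Lys (K), Arg (R), and His (H).
Matching residues: Lys2, His3, Arg4, Arg8, His9, Arg12, Arg15, Lys16, His17, Lys18, Arg20, Lys25.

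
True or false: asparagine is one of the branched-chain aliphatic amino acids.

The BCAAs are Val, Leu, and Ile — aliphatic side chains with a branch point.
Asparagine is not in this group.

False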